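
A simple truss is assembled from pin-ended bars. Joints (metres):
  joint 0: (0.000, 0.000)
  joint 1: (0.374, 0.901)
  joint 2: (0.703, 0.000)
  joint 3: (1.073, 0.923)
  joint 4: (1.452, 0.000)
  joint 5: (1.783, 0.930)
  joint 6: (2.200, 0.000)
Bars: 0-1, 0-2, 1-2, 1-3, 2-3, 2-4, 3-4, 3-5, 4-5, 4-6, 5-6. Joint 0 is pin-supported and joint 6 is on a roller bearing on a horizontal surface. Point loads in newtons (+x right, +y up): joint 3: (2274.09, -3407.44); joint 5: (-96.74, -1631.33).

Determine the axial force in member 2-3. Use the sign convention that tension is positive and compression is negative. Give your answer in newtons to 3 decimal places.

-1200.007

N=7 nodes, M=11 members, R=3 reactions → 2N=14, M+R=14
member 0 (0-1): L=0.9755, (cx,cy)=(0.3834,0.9236)
member 1 (0-2): L=0.7030, (cx,cy)=(1.0000,0.0000)
member 2 (1-2): L=0.9592, (cx,cy)=(0.3430,-0.9393)
member 3 (1-3): L=0.6993, (cx,cy)=(0.9995,0.0315)
member 4 (2-3): L=0.9944, (cx,cy)=(0.3721,0.9282)
member 5 (2-4): L=0.7490, (cx,cy)=(1.0000,0.0000)
member 6 (3-4): L=0.9978, (cx,cy)=(0.3798,-0.9251)
member 7 (3-5): L=0.7100, (cx,cy)=(1.0000,0.0099)
member 8 (4-5): L=0.9871, (cx,cy)=(0.3353,0.9421)
member 9 (4-6): L=0.7480, (cx,cy)=(1.0000,0.0000)
member 10 (5-6): L=1.0192, (cx,cy)=(0.4091,-0.9125)
solve A·x = −loads:
  F[0-1] = -1236.0011 N (compression)
  F[0-2] = +2651.2052 N (tension)
  F[1-2] = +1185.7796 N (tension)
  F[1-3] = -881.0117 N (compression)
  F[2-3] = -1200.0071 N (compression)
  F[2-4] = +3504.4293 N (tension)
  F[3-4] = -2477.8140 N (compression)
  F[3-5] = -2660.1200 N (compression)
  F[4-5] = +2432.9534 N (tension)
  F[4-6] = +1747.4586 N (tension)
  F[5-6] = -4271.0485 N (compression)
  Rx@0 = -2177.3500 N
  Ry@0 = +1141.5603 N
  Ry@6 = +3897.2097 N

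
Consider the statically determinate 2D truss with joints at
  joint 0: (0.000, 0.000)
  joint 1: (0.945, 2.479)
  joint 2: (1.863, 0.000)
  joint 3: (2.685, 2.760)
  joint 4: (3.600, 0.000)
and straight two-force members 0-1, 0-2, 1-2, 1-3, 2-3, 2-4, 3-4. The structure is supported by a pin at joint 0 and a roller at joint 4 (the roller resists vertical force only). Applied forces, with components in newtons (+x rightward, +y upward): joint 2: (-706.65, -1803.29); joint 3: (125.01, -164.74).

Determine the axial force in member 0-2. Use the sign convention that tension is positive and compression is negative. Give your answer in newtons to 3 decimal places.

N=5 nodes, M=7 members, R=3 reactions → 2N=10, M+R=10
member 0 (0-1): L=2.6530, (cx,cy)=(0.3562,0.9344)
member 1 (0-2): L=1.8630, (cx,cy)=(1.0000,0.0000)
member 2 (1-2): L=2.6435, (cx,cy)=(0.3473,-0.9378)
member 3 (1-3): L=1.7625, (cx,cy)=(0.9872,0.1594)
member 4 (2-3): L=2.8798, (cx,cy)=(0.2854,0.9584)
member 5 (2-4): L=1.7370, (cx,cy)=(1.0000,0.0000)
member 6 (3-4): L=2.9077, (cx,cy)=(0.3147,-0.9492)
solve A·x = −loads:
  F[0-1] = -873.4044 N (compression)
  F[0-2] = -270.5342 N (compression)
  F[1-2] = +770.6166 N (tension)
  F[1-3] = -586.2120 N (compression)
  F[2-3] = +1127.5393 N (tension)
  F[2-4] = +381.8839 N (tension)
  F[3-4] = -1213.5637 N (compression)
  Rx@0 = +581.6400 N
  Ry@0 = +816.1178 N
  Ry@4 = +1151.9122 N

-270.534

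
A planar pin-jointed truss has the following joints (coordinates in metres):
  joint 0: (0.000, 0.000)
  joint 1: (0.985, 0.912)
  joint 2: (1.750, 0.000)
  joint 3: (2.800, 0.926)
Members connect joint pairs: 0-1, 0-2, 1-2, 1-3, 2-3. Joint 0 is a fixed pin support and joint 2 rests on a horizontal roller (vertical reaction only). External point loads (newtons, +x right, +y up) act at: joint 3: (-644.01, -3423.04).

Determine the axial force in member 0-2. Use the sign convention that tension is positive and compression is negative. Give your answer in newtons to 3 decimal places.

-2494.180

N=4 nodes, M=5 members, R=3 reactions → 2N=8, M+R=8
member 0 (0-1): L=1.3424, (cx,cy)=(0.7338,0.6794)
member 1 (0-2): L=1.7500, (cx,cy)=(1.0000,0.0000)
member 2 (1-2): L=1.1904, (cx,cy)=(0.6427,-0.7662)
member 3 (1-3): L=1.8151, (cx,cy)=(1.0000,0.0077)
member 4 (2-3): L=1.4000, (cx,cy)=(0.7500,0.6614)
solve A·x = −loads:
  F[0-1] = +2521.4423 N (tension)
  F[0-2] = -2494.1799 N (compression)
  F[1-2] = -2203.0350 N (compression)
  F[1-3] = +3266.0695 N (tension)
  F[2-3] = -5213.2779 N (compression)
  Rx@0 = +644.0100 N
  Ry@0 = -1713.0507 N
  Ry@2 = +5136.0907 N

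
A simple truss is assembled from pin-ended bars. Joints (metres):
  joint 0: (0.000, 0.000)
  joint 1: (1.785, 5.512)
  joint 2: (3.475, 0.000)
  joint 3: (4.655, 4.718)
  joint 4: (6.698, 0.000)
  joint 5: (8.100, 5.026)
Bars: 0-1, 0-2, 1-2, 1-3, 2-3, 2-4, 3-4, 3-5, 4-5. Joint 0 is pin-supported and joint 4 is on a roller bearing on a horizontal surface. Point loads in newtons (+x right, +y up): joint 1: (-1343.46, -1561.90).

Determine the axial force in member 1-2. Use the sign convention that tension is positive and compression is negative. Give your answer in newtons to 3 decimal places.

593.562

N=6 nodes, M=9 members, R=3 reactions → 2N=12, M+R=12
member 0 (0-1): L=5.7938, (cx,cy)=(0.3081,0.9514)
member 1 (0-2): L=3.4750, (cx,cy)=(1.0000,0.0000)
member 2 (1-2): L=5.7653, (cx,cy)=(0.2931,-0.9561)
member 3 (1-3): L=2.9778, (cx,cy)=(0.9638,-0.2666)
member 4 (2-3): L=4.8633, (cx,cy)=(0.2426,0.9701)
member 5 (2-4): L=3.2230, (cx,cy)=(1.0000,0.0000)
member 6 (3-4): L=5.1413, (cx,cy)=(0.3974,-0.9177)
member 7 (3-5): L=3.4587, (cx,cy)=(0.9960,0.0890)
member 8 (4-5): L=5.2179, (cx,cy)=(0.2687,0.9632)
solve A·x = −loads:
  F[0-1] = -2366.3369 N (compression)
  F[0-2] = -614.4228 N (compression)
  F[1-2] = +593.5617 N (tension)
  F[1-3] = +456.9732 N (tension)
  F[2-3] = -584.9670 N (compression)
  F[2-4] = -298.4972 N (compression)
  F[3-4] = +751.1871 N (tension)
  F[3-5] = -0.0000 N (compression)
  F[4-5] = +0.0000 N (tension)
  Rx@0 = +1343.4600 N
  Ry@0 = +2251.2341 N
  Ry@4 = -689.3341 N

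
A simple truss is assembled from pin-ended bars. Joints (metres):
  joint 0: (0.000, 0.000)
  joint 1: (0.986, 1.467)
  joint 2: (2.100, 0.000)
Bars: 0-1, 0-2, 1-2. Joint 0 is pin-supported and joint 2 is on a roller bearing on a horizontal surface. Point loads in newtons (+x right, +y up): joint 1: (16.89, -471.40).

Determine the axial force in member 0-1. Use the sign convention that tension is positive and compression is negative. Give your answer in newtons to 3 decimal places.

-287.085

N=3 nodes, M=3 members, R=3 reactions → 2N=6, M+R=6
member 0 (0-1): L=1.7676, (cx,cy)=(0.5578,0.8300)
member 1 (0-2): L=2.1000, (cx,cy)=(1.0000,0.0000)
member 2 (1-2): L=1.8420, (cx,cy)=(0.6048,-0.7964)
solve A·x = −loads:
  F[0-1] = -287.0848 N (compression)
  F[0-2] = +177.0344 N (tension)
  F[1-2] = -292.7318 N (compression)
  Rx@0 = -16.8900 N
  Ry@0 = +238.2676 N
  Ry@2 = +233.1324 N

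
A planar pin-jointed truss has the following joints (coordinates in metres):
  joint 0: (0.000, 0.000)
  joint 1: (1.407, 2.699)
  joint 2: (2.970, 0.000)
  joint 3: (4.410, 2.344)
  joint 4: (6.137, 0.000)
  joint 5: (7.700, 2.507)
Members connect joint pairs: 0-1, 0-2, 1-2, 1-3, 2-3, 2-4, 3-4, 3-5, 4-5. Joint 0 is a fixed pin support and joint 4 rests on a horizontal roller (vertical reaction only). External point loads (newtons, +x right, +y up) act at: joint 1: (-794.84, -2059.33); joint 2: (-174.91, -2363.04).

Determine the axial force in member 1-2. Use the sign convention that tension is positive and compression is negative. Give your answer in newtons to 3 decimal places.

1485.402

N=6 nodes, M=9 members, R=3 reactions → 2N=12, M+R=12
member 0 (0-1): L=3.0437, (cx,cy)=(0.4623,0.8867)
member 1 (0-2): L=2.9700, (cx,cy)=(1.0000,0.0000)
member 2 (1-2): L=3.1189, (cx,cy)=(0.5011,-0.8654)
member 3 (1-3): L=3.0239, (cx,cy)=(0.9931,-0.1174)
member 4 (2-3): L=2.7510, (cx,cy)=(0.5234,0.8521)
member 5 (2-4): L=3.1670, (cx,cy)=(1.0000,0.0000)
member 6 (3-4): L=2.9115, (cx,cy)=(0.5932,-0.8051)
member 7 (3-5): L=3.2940, (cx,cy)=(0.9988,0.0495)
member 8 (4-5): L=2.9543, (cx,cy)=(0.5291,0.8486)
solve A·x = −loads:
  F[0-1] = -3559.3274 N (compression)
  F[0-2] = +675.5947 N (tension)
  F[1-2] = +1485.4023 N (tension)
  F[1-3] = -1606.0009 N (compression)
  F[2-3] = +1264.7278 N (tension)
  F[2-4] = +932.8758 N (tension)
  F[3-4] = -1572.7117 N (compression)
  F[3-5] = -0.0000 N (tension)
  F[4-5] = +0.0000 N (tension)
  Rx@0 = +969.7500 N
  Ry@0 = +3156.2085 N
  Ry@4 = +1266.1615 N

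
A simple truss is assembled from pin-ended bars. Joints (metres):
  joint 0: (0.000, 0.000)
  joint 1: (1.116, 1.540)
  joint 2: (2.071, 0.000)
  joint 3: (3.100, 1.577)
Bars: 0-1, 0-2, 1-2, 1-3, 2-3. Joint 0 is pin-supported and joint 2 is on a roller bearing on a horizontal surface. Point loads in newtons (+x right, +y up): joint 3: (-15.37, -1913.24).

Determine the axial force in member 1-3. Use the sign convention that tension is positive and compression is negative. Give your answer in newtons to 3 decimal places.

1248.434

N=4 nodes, M=5 members, R=3 reactions → 2N=8, M+R=8
member 0 (0-1): L=1.9019, (cx,cy)=(0.5868,0.8097)
member 1 (0-2): L=2.0710, (cx,cy)=(1.0000,0.0000)
member 2 (1-2): L=1.8121, (cx,cy)=(0.5270,-0.8499)
member 3 (1-3): L=1.9843, (cx,cy)=(0.9998,0.0186)
member 4 (2-3): L=1.8830, (cx,cy)=(0.5465,0.8375)
solve A·x = −loads:
  F[0-1] = +1159.5287 N (tension)
  F[0-2] = -695.7759 N (compression)
  F[1-2] = -1077.4015 N (compression)
  F[1-3] = +1248.4344 N (tension)
  F[2-3] = -2312.3053 N (compression)
  Rx@0 = +15.3700 N
  Ry@0 = -938.9114 N
  Ry@2 = +2852.1514 N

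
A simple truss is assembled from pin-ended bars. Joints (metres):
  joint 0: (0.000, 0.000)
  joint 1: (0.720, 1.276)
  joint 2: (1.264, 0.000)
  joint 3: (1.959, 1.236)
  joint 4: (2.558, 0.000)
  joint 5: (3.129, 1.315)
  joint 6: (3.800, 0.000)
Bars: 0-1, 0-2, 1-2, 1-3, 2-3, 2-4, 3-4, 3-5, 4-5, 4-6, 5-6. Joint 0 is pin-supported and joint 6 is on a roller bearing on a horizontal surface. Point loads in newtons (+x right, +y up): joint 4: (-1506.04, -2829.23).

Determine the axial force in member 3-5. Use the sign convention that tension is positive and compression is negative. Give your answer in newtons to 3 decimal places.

-1857.344

N=7 nodes, M=11 members, R=3 reactions → 2N=14, M+R=14
member 0 (0-1): L=1.4651, (cx,cy)=(0.4914,0.8709)
member 1 (0-2): L=1.2640, (cx,cy)=(1.0000,0.0000)
member 2 (1-2): L=1.3871, (cx,cy)=(0.3922,-0.9199)
member 3 (1-3): L=1.2396, (cx,cy)=(0.9995,-0.0323)
member 4 (2-3): L=1.4180, (cx,cy)=(0.4901,0.8717)
member 5 (2-4): L=1.2940, (cx,cy)=(1.0000,0.0000)
member 6 (3-4): L=1.3735, (cx,cy)=(0.4361,-0.8999)
member 7 (3-5): L=1.1727, (cx,cy)=(0.9977,0.0674)
member 8 (4-5): L=1.4336, (cx,cy)=(0.3983,0.9173)
member 9 (4-6): L=1.2420, (cx,cy)=(1.0000,0.0000)
member 10 (5-6): L=1.4763, (cx,cy)=(0.4545,-0.8907)
solve A·x = −loads:
  F[0-1] = -1061.7658 N (compression)
  F[0-2] = -984.2592 N (compression)
  F[1-2] = +1037.8391 N (tension)
  F[1-3] = -929.2828 N (compression)
  F[2-3] = -1095.2745 N (compression)
  F[2-4] = -40.4172 N (compression)
  F[3-4] = +888.5355 N (tension)
  F[3-5] = -1857.3440 N (compression)
  F[4-5] = +2212.7285 N (tension)
  F[4-6] = +971.8113 N (tension)
  F[5-6] = -2138.1319 N (compression)
  Rx@0 = +1506.0400 N
  Ry@0 = +924.7115 N
  Ry@6 = +1904.5185 N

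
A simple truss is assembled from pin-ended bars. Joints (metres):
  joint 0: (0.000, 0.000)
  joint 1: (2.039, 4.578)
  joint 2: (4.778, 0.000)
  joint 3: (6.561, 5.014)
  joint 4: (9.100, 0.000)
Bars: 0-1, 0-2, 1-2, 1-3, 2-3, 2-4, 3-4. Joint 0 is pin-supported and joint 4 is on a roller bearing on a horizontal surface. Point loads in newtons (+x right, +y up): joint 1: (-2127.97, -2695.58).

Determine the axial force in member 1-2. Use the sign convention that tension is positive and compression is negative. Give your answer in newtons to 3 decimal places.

N=5 nodes, M=7 members, R=3 reactions → 2N=10, M+R=10
member 0 (0-1): L=5.0115, (cx,cy)=(0.4069,0.9135)
member 1 (0-2): L=4.7780, (cx,cy)=(1.0000,0.0000)
member 2 (1-2): L=5.3348, (cx,cy)=(0.5134,-0.8581)
member 3 (1-3): L=4.5430, (cx,cy)=(0.9954,0.0960)
member 4 (2-3): L=5.3216, (cx,cy)=(0.3351,0.9422)
member 5 (2-4): L=4.3220, (cx,cy)=(1.0000,0.0000)
member 6 (3-4): L=5.6202, (cx,cy)=(0.4518,-0.8921)
solve A·x = −loads:
  F[0-1] = -3461.5855 N (compression)
  F[0-2] = -719.5880 N (compression)
  F[1-2] = +590.4608 N (tension)
  F[1-3] = +418.3646 N (tension)
  F[2-3] = -537.7800 N (compression)
  F[2-4] = -236.2500 N (compression)
  F[3-4] = +522.9515 N (tension)
  Rx@0 = +2127.9700 N
  Ry@0 = +3162.1249 N
  Ry@4 = -466.5449 N

590.461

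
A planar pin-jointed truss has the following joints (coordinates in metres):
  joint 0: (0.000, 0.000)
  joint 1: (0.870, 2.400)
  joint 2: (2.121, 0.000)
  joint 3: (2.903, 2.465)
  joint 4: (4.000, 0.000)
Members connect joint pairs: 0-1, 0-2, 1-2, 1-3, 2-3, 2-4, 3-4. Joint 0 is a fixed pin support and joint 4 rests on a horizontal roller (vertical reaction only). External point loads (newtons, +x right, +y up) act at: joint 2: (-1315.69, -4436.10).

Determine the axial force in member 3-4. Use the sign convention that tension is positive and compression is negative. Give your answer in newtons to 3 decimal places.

N=5 nodes, M=7 members, R=3 reactions → 2N=10, M+R=10
member 0 (0-1): L=2.5528, (cx,cy)=(0.3408,0.9401)
member 1 (0-2): L=2.1210, (cx,cy)=(1.0000,0.0000)
member 2 (1-2): L=2.7065, (cx,cy)=(0.4622,-0.8868)
member 3 (1-3): L=2.0340, (cx,cy)=(0.9995,0.0320)
member 4 (2-3): L=2.5861, (cx,cy)=(0.3024,0.9532)
member 5 (2-4): L=1.8790, (cx,cy)=(1.0000,0.0000)
member 6 (3-4): L=2.6981, (cx,cy)=(0.4066,-0.9136)
solve A·x = −loads:
  F[0-1] = -2216.5493 N (compression)
  F[0-2] = -560.2915 N (compression)
  F[1-2] = +2284.6501 N (tension)
  F[1-3] = -1812.3466 N (compression)
  F[2-3] = +2528.5323 N (tension)
  F[2-4] = +1046.8193 N (tension)
  F[3-4] = -2574.6598 N (compression)
  Rx@0 = +1315.6900 N
  Ry@0 = +2083.8580 N
  Ry@4 = +2352.2420 N

-2574.660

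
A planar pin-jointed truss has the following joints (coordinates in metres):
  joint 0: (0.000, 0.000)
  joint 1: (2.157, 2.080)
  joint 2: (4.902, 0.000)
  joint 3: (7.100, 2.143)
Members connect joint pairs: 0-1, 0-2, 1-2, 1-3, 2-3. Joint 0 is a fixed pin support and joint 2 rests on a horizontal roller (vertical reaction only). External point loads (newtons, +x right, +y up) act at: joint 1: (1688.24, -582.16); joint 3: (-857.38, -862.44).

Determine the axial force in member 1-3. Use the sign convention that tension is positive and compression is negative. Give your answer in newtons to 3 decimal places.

N=4 nodes, M=5 members, R=3 reactions → 2N=8, M+R=8
member 0 (0-1): L=2.9965, (cx,cy)=(0.7198,0.6941)
member 1 (0-2): L=4.9020, (cx,cy)=(1.0000,0.0000)
member 2 (1-2): L=3.4440, (cx,cy)=(0.7970,-0.6039)
member 3 (1-3): L=4.9434, (cx,cy)=(0.9999,0.0127)
member 4 (2-3): L=3.0698, (cx,cy)=(0.7160,0.6981)
solve A·x = −loads:
  F[0-1] = +579.4803 N (tension)
  F[0-2] = +413.7278 N (tension)
  F[1-2] = -1629.3801 N (compression)
  F[1-3] = +27.5569 N (tension)
  F[2-3] = -1235.9280 N (compression)
  Rx@0 = -830.8600 N
  Ry@0 = -402.2415 N
  Ry@2 = +1846.8415 N

27.557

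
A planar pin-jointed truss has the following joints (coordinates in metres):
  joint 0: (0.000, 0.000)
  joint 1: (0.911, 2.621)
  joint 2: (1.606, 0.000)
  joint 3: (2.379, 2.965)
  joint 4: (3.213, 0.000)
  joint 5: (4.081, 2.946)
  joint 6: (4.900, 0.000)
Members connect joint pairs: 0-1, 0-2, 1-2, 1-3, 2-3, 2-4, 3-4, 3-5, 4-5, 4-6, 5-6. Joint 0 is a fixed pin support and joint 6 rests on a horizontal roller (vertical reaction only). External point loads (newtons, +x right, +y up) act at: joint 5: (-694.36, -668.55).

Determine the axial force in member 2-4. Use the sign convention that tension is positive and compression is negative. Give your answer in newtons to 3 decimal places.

-269.743

N=7 nodes, M=11 members, R=3 reactions → 2N=14, M+R=14
member 0 (0-1): L=2.7748, (cx,cy)=(0.3283,0.9446)
member 1 (0-2): L=1.6060, (cx,cy)=(1.0000,0.0000)
member 2 (1-2): L=2.7116, (cx,cy)=(0.2563,-0.9666)
member 3 (1-3): L=1.5078, (cx,cy)=(0.9736,0.2282)
member 4 (2-3): L=3.0641, (cx,cy)=(0.2523,0.9677)
member 5 (2-4): L=1.6070, (cx,cy)=(1.0000,0.0000)
member 6 (3-4): L=3.0801, (cx,cy)=(0.2708,-0.9626)
member 7 (3-5): L=1.7021, (cx,cy)=(0.9999,-0.0112)
member 8 (4-5): L=3.0712, (cx,cy)=(0.2826,0.9592)
member 9 (4-6): L=1.6870, (cx,cy)=(1.0000,0.0000)
member 10 (5-6): L=3.0577, (cx,cy)=(0.2678,-0.9635)
solve A·x = −loads:
  F[0-1] = -560.2653 N (compression)
  F[0-2] = -510.4188 N (compression)
  F[1-2] = +473.4848 N (tension)
  F[1-3] = -313.5695 N (compression)
  F[2-3] = -472.9660 N (compression)
  F[2-4] = -269.7429 N (compression)
  F[3-4] = +556.4177 N (tension)
  F[3-5] = -575.3163 N (compression)
  F[4-5] = -558.3972 N (compression)
  F[4-6] = +38.7372 N (tension)
  F[5-6] = -144.6248 N (compression)
  Rx@0 = +694.3600 N
  Ry@0 = +529.2096 N
  Ry@6 = +139.3404 N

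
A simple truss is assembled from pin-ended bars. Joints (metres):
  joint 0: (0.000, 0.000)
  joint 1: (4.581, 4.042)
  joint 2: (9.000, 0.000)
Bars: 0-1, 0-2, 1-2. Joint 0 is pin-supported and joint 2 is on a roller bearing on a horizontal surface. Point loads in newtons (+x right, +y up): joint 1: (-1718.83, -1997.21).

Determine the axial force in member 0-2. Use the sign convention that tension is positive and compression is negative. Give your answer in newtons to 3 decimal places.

N=3 nodes, M=3 members, R=3 reactions → 2N=6, M+R=6
member 0 (0-1): L=6.1093, (cx,cy)=(0.7498,0.6616)
member 1 (0-2): L=9.0000, (cx,cy)=(1.0000,0.0000)
member 2 (1-2): L=5.9888, (cx,cy)=(0.7379,-0.6749)
solve A·x = −loads:
  F[0-1] = -2648.9311 N (compression)
  F[0-2] = +267.4514 N (tension)
  F[1-2] = -362.4585 N (compression)
  Rx@0 = +1718.8300 N
  Ry@0 = +1752.5758 N
  Ry@2 = +244.6342 N

267.451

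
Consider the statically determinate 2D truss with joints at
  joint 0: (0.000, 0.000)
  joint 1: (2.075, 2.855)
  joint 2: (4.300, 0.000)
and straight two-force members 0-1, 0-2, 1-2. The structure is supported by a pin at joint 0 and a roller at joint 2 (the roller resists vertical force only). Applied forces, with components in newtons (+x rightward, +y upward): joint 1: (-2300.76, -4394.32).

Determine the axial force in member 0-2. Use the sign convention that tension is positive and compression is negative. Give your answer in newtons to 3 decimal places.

462.081

N=3 nodes, M=3 members, R=3 reactions → 2N=6, M+R=6
member 0 (0-1): L=3.5294, (cx,cy)=(0.5879,0.8089)
member 1 (0-2): L=4.3000, (cx,cy)=(1.0000,0.0000)
member 2 (1-2): L=3.6196, (cx,cy)=(0.6147,-0.7888)
solve A·x = −loads:
  F[0-1] = -4699.3566 N (compression)
  F[0-2] = +462.0809 N (tension)
  F[1-2] = -751.7111 N (compression)
  Rx@0 = +2300.7600 N
  Ry@0 = +3801.4027 N
  Ry@2 = +592.9173 N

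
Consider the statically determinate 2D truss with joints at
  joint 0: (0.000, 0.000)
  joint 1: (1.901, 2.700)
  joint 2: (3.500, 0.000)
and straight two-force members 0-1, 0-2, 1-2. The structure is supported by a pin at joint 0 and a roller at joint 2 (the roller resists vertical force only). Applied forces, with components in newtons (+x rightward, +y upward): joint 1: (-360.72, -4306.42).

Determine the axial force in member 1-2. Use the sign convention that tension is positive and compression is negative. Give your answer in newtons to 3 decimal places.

N=3 nodes, M=3 members, R=3 reactions → 2N=6, M+R=6
member 0 (0-1): L=3.3021, (cx,cy)=(0.5757,0.8177)
member 1 (0-2): L=3.5000, (cx,cy)=(1.0000,0.0000)
member 2 (1-2): L=3.1380, (cx,cy)=(0.5096,-0.8604)
solve A·x = −loads:
  F[0-1] = -2746.4690 N (compression)
  F[0-2] = +1220.4110 N (tension)
  F[1-2] = -2394.9984 N (compression)
  Rx@0 = +360.7200 N
  Ry@0 = +2245.6885 N
  Ry@2 = +2060.7315 N

-2394.998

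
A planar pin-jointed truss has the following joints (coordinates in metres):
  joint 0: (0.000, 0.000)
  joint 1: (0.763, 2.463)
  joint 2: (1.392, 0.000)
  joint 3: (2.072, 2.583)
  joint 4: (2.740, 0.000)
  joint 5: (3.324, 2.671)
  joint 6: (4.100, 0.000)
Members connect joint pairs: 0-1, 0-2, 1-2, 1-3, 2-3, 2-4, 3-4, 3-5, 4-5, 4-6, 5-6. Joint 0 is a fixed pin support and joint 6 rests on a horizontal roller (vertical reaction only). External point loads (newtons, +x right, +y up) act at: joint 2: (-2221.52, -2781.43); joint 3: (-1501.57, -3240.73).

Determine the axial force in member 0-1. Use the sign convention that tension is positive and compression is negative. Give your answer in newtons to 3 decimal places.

N=7 nodes, M=11 members, R=3 reactions → 2N=14, M+R=14
member 0 (0-1): L=2.5785, (cx,cy)=(0.2959,0.9552)
member 1 (0-2): L=1.3920, (cx,cy)=(1.0000,0.0000)
member 2 (1-2): L=2.5420, (cx,cy)=(0.2474,-0.9689)
member 3 (1-3): L=1.3145, (cx,cy)=(0.9958,0.0913)
member 4 (2-3): L=2.6710, (cx,cy)=(0.2546,0.9671)
member 5 (2-4): L=1.3480, (cx,cy)=(1.0000,0.0000)
member 6 (3-4): L=2.6680, (cx,cy)=(0.2504,-0.9681)
member 7 (3-5): L=1.2551, (cx,cy)=(0.9975,0.0701)
member 8 (4-5): L=2.7341, (cx,cy)=(0.2136,0.9769)
member 9 (4-6): L=1.3600, (cx,cy)=(1.0000,0.0000)
member 10 (5-6): L=2.7814, (cx,cy)=(0.2790,-0.9603)
solve A·x = −loads:
  F[0-1] = -4591.7028 N (compression)
  F[0-2] = -2364.3535 N (compression)
  F[1-2] = +4297.6618 N (tension)
  F[1-3] = -2432.2989 N (compression)
  F[2-3] = -1429.6984 N (compression)
  F[2-4] = +1284.5528 N (tension)
  F[3-4] = -1751.3448 N (compression)
  F[3-5] = -848.1441 N (compression)
  F[4-5] = +1735.6173 N (tension)
  F[4-6] = +475.3311 N (tension)
  F[5-6] = -1703.7445 N (compression)
  Rx@0 = +3723.0900 N
  Ry@0 = +4386.0654 N
  Ry@6 = +1636.0946 N

-4591.703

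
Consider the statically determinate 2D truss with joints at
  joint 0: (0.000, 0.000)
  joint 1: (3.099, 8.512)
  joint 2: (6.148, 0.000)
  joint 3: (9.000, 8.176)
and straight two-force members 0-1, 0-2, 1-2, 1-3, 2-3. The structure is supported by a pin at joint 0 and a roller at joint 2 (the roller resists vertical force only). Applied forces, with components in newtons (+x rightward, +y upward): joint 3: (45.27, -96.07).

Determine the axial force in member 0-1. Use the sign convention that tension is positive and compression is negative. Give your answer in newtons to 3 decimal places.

N=4 nodes, M=5 members, R=3 reactions → 2N=8, M+R=8
member 0 (0-1): L=9.0586, (cx,cy)=(0.3421,0.9397)
member 1 (0-2): L=6.1480, (cx,cy)=(1.0000,0.0000)
member 2 (1-2): L=9.0416, (cx,cy)=(0.3372,-0.9414)
member 3 (1-3): L=5.9106, (cx,cy)=(0.9984,-0.0568)
member 4 (2-3): L=8.6592, (cx,cy)=(0.3294,0.9442)
solve A·x = −loads:
  F[0-1] = +111.4965 N (tension)
  F[0-2] = +7.1263 N (tension)
  F[1-2] = -115.9595 N (compression)
  F[1-3] = +77.3725 N (tension)
  F[2-3] = -97.0888 N (compression)
  Rx@0 = -45.2700 N
  Ry@0 = -104.7689 N
  Ry@2 = +200.8389 N

111.496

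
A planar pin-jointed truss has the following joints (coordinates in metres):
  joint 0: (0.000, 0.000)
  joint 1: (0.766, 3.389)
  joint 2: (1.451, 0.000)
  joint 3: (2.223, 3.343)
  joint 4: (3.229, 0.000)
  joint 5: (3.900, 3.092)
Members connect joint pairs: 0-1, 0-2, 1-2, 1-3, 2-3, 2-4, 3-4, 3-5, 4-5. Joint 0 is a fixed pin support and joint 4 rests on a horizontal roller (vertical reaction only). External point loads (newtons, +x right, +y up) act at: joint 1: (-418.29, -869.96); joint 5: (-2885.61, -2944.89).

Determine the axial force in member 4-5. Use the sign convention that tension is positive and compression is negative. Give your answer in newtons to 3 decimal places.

N=6 nodes, M=9 members, R=3 reactions → 2N=12, M+R=12
member 0 (0-1): L=3.4745, (cx,cy)=(0.2205,0.9754)
member 1 (0-2): L=1.4510, (cx,cy)=(1.0000,0.0000)
member 2 (1-2): L=3.4575, (cx,cy)=(0.1981,-0.9802)
member 3 (1-3): L=1.4577, (cx,cy)=(0.9995,-0.0316)
member 4 (2-3): L=3.4310, (cx,cy)=(0.2250,0.9744)
member 5 (2-4): L=1.7780, (cx,cy)=(1.0000,0.0000)
member 6 (3-4): L=3.4911, (cx,cy)=(0.2882,-0.9576)
member 7 (3-5): L=1.6957, (cx,cy)=(0.9890,-0.1480)
member 8 (4-5): L=3.1640, (cx,cy)=(0.2121,0.9773)
solve A·x = −loads:
  F[0-1] = -3335.8983 N (compression)
  F[0-2] = -2568.4544 N (compression)
  F[1-2] = +2457.9679 N (tension)
  F[1-3] = -804.5241 N (compression)
  F[2-3] = -2472.6532 N (compression)
  F[2-4] = -1525.1186 N (compression)
  F[3-4] = +2829.5496 N (tension)
  F[3-5] = -2200.0979 N (compression)
  F[4-5] = -3346.6815 N (compression)
  Rx@0 = +3303.9000 N
  Ry@0 = +3253.8189 N
  Ry@4 = +561.0311 N

-3346.681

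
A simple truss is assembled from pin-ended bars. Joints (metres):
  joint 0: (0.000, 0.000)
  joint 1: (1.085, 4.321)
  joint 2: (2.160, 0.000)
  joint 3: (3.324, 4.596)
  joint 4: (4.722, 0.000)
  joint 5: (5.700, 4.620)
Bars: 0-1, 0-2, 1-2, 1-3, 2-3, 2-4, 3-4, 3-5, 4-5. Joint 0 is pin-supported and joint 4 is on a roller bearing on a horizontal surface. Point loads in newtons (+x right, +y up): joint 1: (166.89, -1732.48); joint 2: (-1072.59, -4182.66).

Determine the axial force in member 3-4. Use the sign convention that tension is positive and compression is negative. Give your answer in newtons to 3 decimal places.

N=6 nodes, M=9 members, R=3 reactions → 2N=12, M+R=12
member 0 (0-1): L=4.4551, (cx,cy)=(0.2435,0.9699)
member 1 (0-2): L=2.1600, (cx,cy)=(1.0000,0.0000)
member 2 (1-2): L=4.4527, (cx,cy)=(0.2414,-0.9704)
member 3 (1-3): L=2.2558, (cx,cy)=(0.9925,0.1219)
member 4 (2-3): L=4.7411, (cx,cy)=(0.2455,0.9694)
member 5 (2-4): L=2.5620, (cx,cy)=(1.0000,0.0000)
member 6 (3-4): L=4.8039, (cx,cy)=(0.2910,-0.9567)
member 7 (3-5): L=2.3761, (cx,cy)=(0.9999,0.0101)
member 8 (4-5): L=4.7224, (cx,cy)=(0.2071,0.9783)
solve A·x = −loads:
  F[0-1] = -3558.1862 N (compression)
  F[0-2] = -39.1430 N (compression)
  F[1-2] = +1591.5281 N (tension)
  F[1-3] = -1428.3360 N (compression)
  F[2-3] = +2721.5062 N (tension)
  F[2-4] = +749.5199 N (tension)
  F[3-4] = -2575.5590 N (compression)
  F[3-5] = +0.0000 N (tension)
  F[4-5] = +0.0000 N (tension)
  Rx@0 = +905.7000 N
  Ry@0 = +3451.0532 N
  Ry@4 = +2464.0868 N

-2575.559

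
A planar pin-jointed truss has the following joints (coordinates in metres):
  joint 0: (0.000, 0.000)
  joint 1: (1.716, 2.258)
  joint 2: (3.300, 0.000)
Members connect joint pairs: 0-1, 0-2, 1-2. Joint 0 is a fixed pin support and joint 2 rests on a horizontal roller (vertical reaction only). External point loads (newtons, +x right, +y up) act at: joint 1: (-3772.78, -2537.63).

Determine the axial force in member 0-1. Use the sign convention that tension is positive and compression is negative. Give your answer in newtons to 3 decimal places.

N=3 nodes, M=3 members, R=3 reactions → 2N=6, M+R=6
member 0 (0-1): L=2.8361, (cx,cy)=(0.6051,0.7962)
member 1 (0-2): L=3.3000, (cx,cy)=(1.0000,0.0000)
member 2 (1-2): L=2.7582, (cx,cy)=(0.5743,-0.8187)
solve A·x = −loads:
  F[0-1] = -4772.2609 N (compression)
  F[0-2] = -885.2501 N (compression)
  F[1-2] = +1541.4705 N (tension)
  Rx@0 = +3772.7800 N
  Ry@0 = +3799.5585 N
  Ry@2 = -1261.9285 N

-4772.261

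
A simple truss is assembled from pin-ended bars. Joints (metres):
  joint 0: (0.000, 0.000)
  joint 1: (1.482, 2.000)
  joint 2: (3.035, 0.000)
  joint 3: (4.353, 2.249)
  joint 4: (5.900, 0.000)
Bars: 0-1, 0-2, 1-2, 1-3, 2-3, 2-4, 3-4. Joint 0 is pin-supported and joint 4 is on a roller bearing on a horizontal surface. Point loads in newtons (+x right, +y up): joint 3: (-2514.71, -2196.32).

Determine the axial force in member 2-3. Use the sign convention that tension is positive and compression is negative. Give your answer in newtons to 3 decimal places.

-1559.233

N=5 nodes, M=7 members, R=3 reactions → 2N=10, M+R=10
member 0 (0-1): L=2.4892, (cx,cy)=(0.5954,0.8035)
member 1 (0-2): L=3.0350, (cx,cy)=(1.0000,0.0000)
member 2 (1-2): L=2.5322, (cx,cy)=(0.6133,-0.7898)
member 3 (1-3): L=2.8818, (cx,cy)=(0.9963,0.0864)
member 4 (2-3): L=2.6067, (cx,cy)=(0.5056,0.8628)
member 5 (2-4): L=2.8650, (cx,cy)=(1.0000,0.0000)
member 6 (3-4): L=2.7297, (cx,cy)=(0.5667,-0.8239)
solve A·x = −loads:
  F[0-1] = -1909.8158 N (compression)
  F[0-2] = -1377.6782 N (compression)
  F[1-2] = +1703.1855 N (tension)
  F[1-3] = -2189.8049 N (compression)
  F[2-3] = -1559.2326 N (compression)
  F[2-4] = +455.2707 N (tension)
  F[3-4] = -803.3277 N (compression)
  Rx@0 = +2514.7100 N
  Ry@0 = +1534.4559 N
  Ry@4 = +661.8641 N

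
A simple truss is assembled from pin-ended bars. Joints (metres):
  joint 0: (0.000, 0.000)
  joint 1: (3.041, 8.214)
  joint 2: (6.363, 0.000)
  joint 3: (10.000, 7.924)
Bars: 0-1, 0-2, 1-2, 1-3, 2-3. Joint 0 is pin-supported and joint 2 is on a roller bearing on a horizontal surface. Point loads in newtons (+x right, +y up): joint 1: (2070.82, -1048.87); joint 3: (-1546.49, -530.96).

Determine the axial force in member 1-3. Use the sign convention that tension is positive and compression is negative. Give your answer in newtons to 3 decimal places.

N=4 nodes, M=5 members, R=3 reactions → 2N=8, M+R=8
member 0 (0-1): L=8.7589, (cx,cy)=(0.3472,0.9378)
member 1 (0-2): L=6.3630, (cx,cy)=(1.0000,0.0000)
member 2 (1-2): L=8.8603, (cx,cy)=(0.3749,-0.9271)
member 3 (1-3): L=6.9650, (cx,cy)=(0.9991,-0.0416)
member 4 (2-3): L=8.7188, (cx,cy)=(0.4171,0.9088)
solve A·x = −loads:
  F[0-1] = +536.6156 N (tension)
  F[0-2] = +338.0216 N (tension)
  F[1-2] = -1616.7714 N (compression)
  F[1-3] = -1279.4457 N (compression)
  F[2-3] = -642.8321 N (compression)
  Rx@0 = -524.3300 N
  Ry@0 = -503.2350 N
  Ry@2 = +2083.0650 N

-1279.446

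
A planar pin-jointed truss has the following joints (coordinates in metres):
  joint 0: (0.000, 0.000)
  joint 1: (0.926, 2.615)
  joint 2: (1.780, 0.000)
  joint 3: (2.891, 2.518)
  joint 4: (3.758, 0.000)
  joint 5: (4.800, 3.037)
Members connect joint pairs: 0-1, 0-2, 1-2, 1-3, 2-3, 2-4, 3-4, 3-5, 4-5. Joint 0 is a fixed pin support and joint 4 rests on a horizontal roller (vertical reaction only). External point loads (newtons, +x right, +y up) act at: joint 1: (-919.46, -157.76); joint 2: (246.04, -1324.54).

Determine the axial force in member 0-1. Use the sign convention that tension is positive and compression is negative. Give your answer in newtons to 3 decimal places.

-1544.439

N=6 nodes, M=9 members, R=3 reactions → 2N=12, M+R=12
member 0 (0-1): L=2.7741, (cx,cy)=(0.3338,0.9426)
member 1 (0-2): L=1.7800, (cx,cy)=(1.0000,0.0000)
member 2 (1-2): L=2.7509, (cx,cy)=(0.3104,-0.9506)
member 3 (1-3): L=1.9674, (cx,cy)=(0.9988,-0.0493)
member 4 (2-3): L=2.7522, (cx,cy)=(0.4037,0.9149)
member 5 (2-4): L=1.9780, (cx,cy)=(1.0000,0.0000)
member 6 (3-4): L=2.6631, (cx,cy)=(0.3256,-0.9455)
member 7 (3-5): L=1.9783, (cx,cy)=(0.9650,0.2623)
member 8 (4-5): L=3.2108, (cx,cy)=(0.3245,0.9459)
solve A·x = −loads:
  F[0-1] = -1544.4385 N (compression)
  F[0-2] = -157.8858 N (compression)
  F[1-2] = +1366.6205 N (tension)
  F[1-3] = -20.3554 N (compression)
  F[2-3] = +27.8074 N (tension)
  F[2-4] = +9.1055 N (tension)
  F[3-4] = -27.9684 N (compression)
  F[3-5] = +0.0000 N (tension)
  F[4-5] = +0.0000 N (tension)
  Rx@0 = +673.4200 N
  Ry@0 = +1455.8553 N
  Ry@4 = +26.4447 N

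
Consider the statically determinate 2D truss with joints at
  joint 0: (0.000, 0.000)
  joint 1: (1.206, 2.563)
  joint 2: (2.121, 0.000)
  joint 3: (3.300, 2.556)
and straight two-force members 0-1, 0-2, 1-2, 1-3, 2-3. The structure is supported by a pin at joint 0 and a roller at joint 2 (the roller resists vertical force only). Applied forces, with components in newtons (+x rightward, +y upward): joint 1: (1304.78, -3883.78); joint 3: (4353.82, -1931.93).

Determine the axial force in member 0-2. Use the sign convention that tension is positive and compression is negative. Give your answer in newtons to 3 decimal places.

2730.943

N=4 nodes, M=5 members, R=3 reactions → 2N=8, M+R=8
member 0 (0-1): L=2.8326, (cx,cy)=(0.4258,0.9048)
member 1 (0-2): L=2.1210, (cx,cy)=(1.0000,0.0000)
member 2 (1-2): L=2.7214, (cx,cy)=(0.3362,-0.9418)
member 3 (1-3): L=2.0940, (cx,cy)=(1.0000,-0.0033)
member 4 (2-3): L=2.8148, (cx,cy)=(0.4189,0.9081)
solve A·x = −loads:
  F[0-1] = +6876.2585 N (tension)
  F[0-2] = +2730.9433 N (tension)
  F[1-2] = -10748.9290 N (compression)
  F[1-3] = +5236.9109 N (tension)
  F[2-3] = -2108.2732 N (compression)
  Rx@0 = -5658.6000 N
  Ry@0 = -6221.8773 N
  Ry@2 = +12037.5873 N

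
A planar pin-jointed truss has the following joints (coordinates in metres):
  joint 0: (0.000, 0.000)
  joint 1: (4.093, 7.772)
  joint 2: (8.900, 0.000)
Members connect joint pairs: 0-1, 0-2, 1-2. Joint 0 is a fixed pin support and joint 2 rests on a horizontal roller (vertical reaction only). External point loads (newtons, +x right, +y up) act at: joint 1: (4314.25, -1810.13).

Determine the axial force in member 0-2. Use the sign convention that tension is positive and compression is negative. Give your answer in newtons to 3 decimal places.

N=3 nodes, M=3 members, R=3 reactions → 2N=6, M+R=6
member 0 (0-1): L=8.7839, (cx,cy)=(0.4660,0.8848)
member 1 (0-2): L=8.9000, (cx,cy)=(1.0000,0.0000)
member 2 (1-2): L=9.1384, (cx,cy)=(0.5260,-0.8505)
solve A·x = −loads:
  F[0-1] = +3153.0005 N (tension)
  F[0-2] = +2845.0560 N (tension)
  F[1-2] = -5408.6533 N (compression)
  Rx@0 = -4314.2500 N
  Ry@0 = -2789.7816 N
  Ry@2 = +4599.9116 N

2845.056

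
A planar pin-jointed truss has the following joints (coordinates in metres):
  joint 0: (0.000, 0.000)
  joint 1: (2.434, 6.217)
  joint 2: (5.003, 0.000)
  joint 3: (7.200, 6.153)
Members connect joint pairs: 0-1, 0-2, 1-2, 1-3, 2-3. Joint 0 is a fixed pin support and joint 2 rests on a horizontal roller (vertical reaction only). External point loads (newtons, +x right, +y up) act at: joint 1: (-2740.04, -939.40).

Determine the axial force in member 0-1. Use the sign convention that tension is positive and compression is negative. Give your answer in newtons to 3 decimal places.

N=4 nodes, M=5 members, R=3 reactions → 2N=8, M+R=8
member 0 (0-1): L=6.6765, (cx,cy)=(0.3646,0.9312)
member 1 (0-2): L=5.0030, (cx,cy)=(1.0000,0.0000)
member 2 (1-2): L=6.7269, (cx,cy)=(0.3819,-0.9242)
member 3 (1-3): L=4.7664, (cx,cy)=(0.9999,-0.0134)
member 4 (2-3): L=6.5335, (cx,cy)=(0.3363,0.9418)
solve A·x = −loads:
  F[0-1] = -4174.5985 N (compression)
  F[0-2] = -1218.1354 N (compression)
  F[1-2] = +3189.6631 N (tension)
  F[1-3] = +0.0000 N (tension)
  F[2-3] = -0.0000 N (compression)
  Rx@0 = +2740.0400 N
  Ry@0 = +3887.2971 N
  Ry@2 = -2947.8971 N

-4174.598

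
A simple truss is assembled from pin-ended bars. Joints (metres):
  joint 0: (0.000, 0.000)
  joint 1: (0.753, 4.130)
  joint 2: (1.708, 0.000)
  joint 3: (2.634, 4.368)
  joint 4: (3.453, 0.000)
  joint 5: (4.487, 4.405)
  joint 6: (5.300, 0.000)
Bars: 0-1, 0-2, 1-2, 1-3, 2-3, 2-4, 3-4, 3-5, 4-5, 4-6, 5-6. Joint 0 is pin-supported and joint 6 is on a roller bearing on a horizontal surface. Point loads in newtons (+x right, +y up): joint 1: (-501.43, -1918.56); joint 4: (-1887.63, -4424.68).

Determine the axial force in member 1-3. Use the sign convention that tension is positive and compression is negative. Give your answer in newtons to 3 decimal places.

N=7 nodes, M=11 members, R=3 reactions → 2N=14, M+R=14
member 0 (0-1): L=4.1981, (cx,cy)=(0.1794,0.9838)
member 1 (0-2): L=1.7080, (cx,cy)=(1.0000,0.0000)
member 2 (1-2): L=4.2390, (cx,cy)=(0.2253,-0.9743)
member 3 (1-3): L=1.8960, (cx,cy)=(0.9921,0.1255)
member 4 (2-3): L=4.4651, (cx,cy)=(0.2074,0.9783)
member 5 (2-4): L=1.7450, (cx,cy)=(1.0000,0.0000)
member 6 (3-4): L=4.4441, (cx,cy)=(0.1843,-0.9829)
member 7 (3-5): L=1.8534, (cx,cy)=(0.9998,0.0200)
member 8 (4-5): L=4.5247, (cx,cy)=(0.2285,0.9735)
member 9 (4-6): L=1.8470, (cx,cy)=(1.0000,0.0000)
member 10 (5-6): L=4.4794, (cx,cy)=(0.1815,-0.9834)
solve A·x = −loads:
  F[0-1] = -3637.6712 N (compression)
  F[0-2] = -1736.5799 N (compression)
  F[1-2] = +1636.4261 N (tension)
  F[1-3] = -523.8646 N (compression)
  F[2-3] = -1629.7898 N (compression)
  F[2-4] = -1029.9114 N (compression)
  F[3-4] = +1665.3854 N (tension)
  F[3-5] = -1164.8622 N (compression)
  F[4-5] = +2863.5932 N (tension)
  F[4-6] = +510.2362 N (tension)
  F[5-6] = -2811.2552 N (compression)
  Rx@0 = +2389.0600 N
  Ry@0 = +3578.6759 N
  Ry@6 = +2764.5641 N

-523.865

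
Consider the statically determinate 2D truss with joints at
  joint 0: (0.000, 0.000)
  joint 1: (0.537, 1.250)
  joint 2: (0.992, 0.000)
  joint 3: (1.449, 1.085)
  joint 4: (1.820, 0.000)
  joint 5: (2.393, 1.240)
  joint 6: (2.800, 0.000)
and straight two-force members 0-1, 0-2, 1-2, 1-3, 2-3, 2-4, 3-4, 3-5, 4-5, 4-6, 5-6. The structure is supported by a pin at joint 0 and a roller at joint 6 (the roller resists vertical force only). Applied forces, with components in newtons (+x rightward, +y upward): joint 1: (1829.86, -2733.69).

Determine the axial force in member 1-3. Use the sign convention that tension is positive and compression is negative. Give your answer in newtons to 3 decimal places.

N=7 nodes, M=11 members, R=3 reactions → 2N=14, M+R=14
member 0 (0-1): L=1.3605, (cx,cy)=(0.3947,0.9188)
member 1 (0-2): L=0.9920, (cx,cy)=(1.0000,0.0000)
member 2 (1-2): L=1.3302, (cx,cy)=(0.3420,-0.9397)
member 3 (1-3): L=0.9268, (cx,cy)=(0.9840,-0.1780)
member 4 (2-3): L=1.1773, (cx,cy)=(0.3882,0.9216)
member 5 (2-4): L=0.8280, (cx,cy)=(1.0000,0.0000)
member 6 (3-4): L=1.1467, (cx,cy)=(0.3235,-0.9462)
member 7 (3-5): L=0.9566, (cx,cy)=(0.9868,0.1620)
member 8 (4-5): L=1.3660, (cx,cy)=(0.4195,0.9078)
member 9 (4-6): L=0.9800, (cx,cy)=(1.0000,0.0000)
member 10 (5-6): L=1.3051, (cx,cy)=(0.3119,-0.9501)
solve A·x = −loads:
  F[0-1] = -1515.5657 N (compression)
  F[0-2] = +2428.0804 N (tension)
  F[1-2] = -1027.4471 N (compression)
  F[1-3] = -2110.3606 N (compression)
  F[2-3] = +1047.6220 N (tension)
  F[2-4] = +1669.9910 N (tension)
  F[3-4] = -1616.4595 N (compression)
  F[3-5] = -1162.3541 N (compression)
  F[4-5] = +1684.9216 N (tension)
  F[4-6] = +440.2114 N (tension)
  F[5-6] = -1411.5813 N (compression)
  Rx@0 = -1829.8600 N
  Ry@0 = +1392.5055 N
  Ry@6 = +1341.1845 N

-2110.361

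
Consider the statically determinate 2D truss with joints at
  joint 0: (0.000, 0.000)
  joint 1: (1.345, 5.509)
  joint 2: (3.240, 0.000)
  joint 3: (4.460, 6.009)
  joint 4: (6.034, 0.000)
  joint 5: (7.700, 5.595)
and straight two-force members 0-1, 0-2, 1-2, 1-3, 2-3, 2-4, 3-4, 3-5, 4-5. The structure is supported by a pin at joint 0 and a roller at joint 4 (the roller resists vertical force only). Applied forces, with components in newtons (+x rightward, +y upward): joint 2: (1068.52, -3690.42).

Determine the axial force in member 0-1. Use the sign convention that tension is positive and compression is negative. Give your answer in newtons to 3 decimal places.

N=6 nodes, M=9 members, R=3 reactions → 2N=12, M+R=12
member 0 (0-1): L=5.6708, (cx,cy)=(0.2372,0.9715)
member 1 (0-2): L=3.2400, (cx,cy)=(1.0000,0.0000)
member 2 (1-2): L=5.8258, (cx,cy)=(0.3253,-0.9456)
member 3 (1-3): L=3.1549, (cx,cy)=(0.9874,0.1585)
member 4 (2-3): L=6.1316, (cx,cy)=(0.1990,0.9800)
member 5 (2-4): L=2.7940, (cx,cy)=(1.0000,0.0000)
member 6 (3-4): L=6.2117, (cx,cy)=(0.2534,-0.9674)
member 7 (3-5): L=3.2663, (cx,cy)=(0.9919,-0.1267)
member 8 (4-5): L=5.8378, (cx,cy)=(0.2854,0.9584)
solve A·x = −loads:
  F[0-1] = -1759.0142 N (compression)
  F[0-2] = +1485.7220 N (tension)
  F[1-2] = +1645.4258 N (tension)
  F[1-3] = -964.6116 N (compression)
  F[2-3] = +2178.0222 N (tension)
  F[2-4] = +519.0606 N (tension)
  F[3-4] = -2048.4515 N (compression)
  F[3-5] = +0.0000 N (tension)
  F[4-5] = -0.0000 N (compression)
  Rx@0 = -1068.5200 N
  Ry@0 = +1708.8223 N
  Ry@4 = +1981.5977 N

-1759.014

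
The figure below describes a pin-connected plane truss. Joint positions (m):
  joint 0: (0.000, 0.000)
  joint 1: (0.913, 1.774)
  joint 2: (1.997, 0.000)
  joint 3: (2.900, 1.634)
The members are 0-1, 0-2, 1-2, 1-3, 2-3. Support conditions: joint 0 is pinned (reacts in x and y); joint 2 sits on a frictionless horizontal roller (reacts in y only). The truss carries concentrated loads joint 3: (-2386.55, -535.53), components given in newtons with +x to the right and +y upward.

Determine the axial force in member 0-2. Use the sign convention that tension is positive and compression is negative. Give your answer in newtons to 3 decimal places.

N=4 nodes, M=5 members, R=3 reactions → 2N=8, M+R=8
member 0 (0-1): L=1.9952, (cx,cy)=(0.4576,0.8892)
member 1 (0-2): L=1.9970, (cx,cy)=(1.0000,0.0000)
member 2 (1-2): L=2.0790, (cx,cy)=(0.5214,-0.8533)
member 3 (1-3): L=1.9919, (cx,cy)=(0.9975,-0.0703)
member 4 (2-3): L=1.8669, (cx,cy)=(0.4837,0.8752)
solve A·x = −loads:
  F[0-1] = -1923.8353 N (compression)
  F[0-2] = -1506.1867 N (compression)
  F[1-2] = +2170.8100 N (tension)
  F[1-3] = -2017.2363 N (compression)
  F[2-3] = -773.8537 N (compression)
  Rx@0 = +2386.5500 N
  Ry@0 = +1710.5854 N
  Ry@2 = -1175.0554 N

-1506.187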